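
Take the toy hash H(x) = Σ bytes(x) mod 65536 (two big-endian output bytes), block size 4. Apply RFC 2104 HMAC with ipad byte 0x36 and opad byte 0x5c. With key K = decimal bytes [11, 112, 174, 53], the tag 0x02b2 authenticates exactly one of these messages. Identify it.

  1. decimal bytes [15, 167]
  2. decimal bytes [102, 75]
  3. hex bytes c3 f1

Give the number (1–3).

Key decimal bytes [11, 112, 174, 53] = 0b 70 ae 35 is exactly B = 4 bytes: K' = 0b 70 ae 35.
K' ⊕ ipad = 3d 46 98 03; K' ⊕ opad = 57 2c f2 69.
m1: inner = H(3d 46 98 03 0f a7) = 01 d4; tag = H(57 2c f2 69 01 d4) = 02b3
m2: inner = H(3d 46 98 03 66 4b) = 01 cf; tag = H(57 2c f2 69 01 cf) = 02ae
m3: inner = H(3d 46 98 03 c3 f1) = 02 d2; tag = H(57 2c f2 69 02 d2) = 02b2 ← matches

3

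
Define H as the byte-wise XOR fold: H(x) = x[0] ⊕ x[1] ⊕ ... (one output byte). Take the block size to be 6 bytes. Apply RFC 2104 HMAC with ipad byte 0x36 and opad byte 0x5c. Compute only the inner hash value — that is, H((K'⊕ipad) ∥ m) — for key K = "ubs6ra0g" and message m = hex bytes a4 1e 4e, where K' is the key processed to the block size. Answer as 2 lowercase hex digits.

Key "ubs6ra0g" = 75 62 73 36 72 61 30 67 is 8 bytes > B = 6, so hash it first: H(key) = 16, then zero-pad to 6 bytes: K' = 16 00 00 00 00 00.
K' ⊕ ipad = 20 36 36 36 36 36.
Inner input = 20 36 36 36 36 36 ∥ a4 1e 4e.
Inner hash: XOR 20⊕36⊕36⊕36⊕36⊕36⊕a4⊕1e⊕4e = e2.

e2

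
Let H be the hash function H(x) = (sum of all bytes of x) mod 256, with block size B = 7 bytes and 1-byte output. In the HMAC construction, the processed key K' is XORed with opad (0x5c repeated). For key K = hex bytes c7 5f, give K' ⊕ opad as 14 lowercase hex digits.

Key hex bytes c7 5f is 2 bytes ≤ B = 7; zero-pad to 7 bytes: K' = c7 5f 00 00 00 00 00.
XOR each byte with 0x5c: c7⊕5c=9b, 5f⊕5c=03, 00⊕5c=5c, 00⊕5c=5c, 00⊕5c=5c, 00⊕5c=5c, 00⊕5c=5c.

9b035c5c5c5c5c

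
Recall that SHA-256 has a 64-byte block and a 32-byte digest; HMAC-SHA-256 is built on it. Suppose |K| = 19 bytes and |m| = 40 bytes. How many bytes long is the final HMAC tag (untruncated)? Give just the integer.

32

The tag is one SHA-256 digest: 32 bytes.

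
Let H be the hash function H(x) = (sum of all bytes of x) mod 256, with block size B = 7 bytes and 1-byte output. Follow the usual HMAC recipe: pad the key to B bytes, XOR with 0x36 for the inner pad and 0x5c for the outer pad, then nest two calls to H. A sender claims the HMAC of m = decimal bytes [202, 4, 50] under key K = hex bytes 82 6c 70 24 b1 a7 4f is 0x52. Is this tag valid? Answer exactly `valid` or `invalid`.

invalid

Key hex bytes 82 6c 70 24 b1 a7 4f is exactly B = 7 bytes: K' = 82 6c 70 24 b1 a7 4f.
K' ⊕ ipad = b4 5a 46 12 87 91 79; K' ⊕ opad = de 30 2c 78 ed fb 13.
Inner hash: sum = 180+90+70+18+135+145+121+202+4+50 = 1015; mod 256 = 247 → f7.
Outer hash (recomputed tag): sum = 222+48+44+120+237+251+19+247 = 1188; mod 256 = 164 → a4.
Recomputed tag = a4; claimed = 52 → mismatch.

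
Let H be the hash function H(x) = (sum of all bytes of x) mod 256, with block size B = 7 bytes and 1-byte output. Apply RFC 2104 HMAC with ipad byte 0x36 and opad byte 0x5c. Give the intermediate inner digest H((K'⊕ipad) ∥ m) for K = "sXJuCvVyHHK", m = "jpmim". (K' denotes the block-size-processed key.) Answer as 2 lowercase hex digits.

3c

Key "sXJuCvVyHHK" = 73 58 4a 75 43 76 56 79 48 48 4b is 11 bytes > B = 7, so hash it first: H(key) = ed, then zero-pad to 7 bytes: K' = ed 00 00 00 00 00 00.
K' ⊕ ipad = db 36 36 36 36 36 36.
Inner input = db 36 36 36 36 36 36 ∥ 6a 70 6d 69 6d.
Inner hash: sum = 219+54+54+54+54+54+54+106+112+109+105+109 = 1084; mod 256 = 60 → 3c.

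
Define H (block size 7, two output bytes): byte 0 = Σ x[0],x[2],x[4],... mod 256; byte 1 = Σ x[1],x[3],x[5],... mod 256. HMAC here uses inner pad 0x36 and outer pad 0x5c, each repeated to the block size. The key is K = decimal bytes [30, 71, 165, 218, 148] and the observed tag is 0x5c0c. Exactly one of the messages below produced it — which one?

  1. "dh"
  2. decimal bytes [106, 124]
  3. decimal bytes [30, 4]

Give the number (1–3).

2

Key decimal bytes [30, 71, 165, 218, 148] = 1e 47 a5 da 94 is 5 bytes ≤ B = 7; zero-pad to 7 bytes: K' = 1e 47 a5 da 94 00 00.
K' ⊕ ipad = 28 71 93 ec a2 36 36; K' ⊕ opad = 42 1b f9 86 c8 5c 5c.
m1: inner = H(28 71 93 ec a2 36 36 64 68) = fb f7; tag = H(42 1b f9 86 c8 5c 5c fb f7) = 56f8
m2: inner = H(28 71 93 ec a2 36 36 6a 7c) = 0f fd; tag = H(42 1b f9 86 c8 5c 5c 0f fd) = 5c0c ← matches
m3: inner = H(28 71 93 ec a2 36 36 1e 04) = 97 b1; tag = H(42 1b f9 86 c8 5c 5c 97 b1) = 1094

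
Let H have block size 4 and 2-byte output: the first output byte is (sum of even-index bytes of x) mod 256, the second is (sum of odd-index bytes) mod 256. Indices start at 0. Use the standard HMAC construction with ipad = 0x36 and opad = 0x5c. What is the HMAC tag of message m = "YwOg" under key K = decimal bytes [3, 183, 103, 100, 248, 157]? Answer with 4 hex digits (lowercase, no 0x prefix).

Key decimal bytes [3, 183, 103, 100, 248, 157] = 03 b7 67 64 f8 9d is 6 bytes > B = 4, so hash it first: H(key) = 62 b8, then zero-pad to 4 bytes: K' = 62 b8 00 00.
K' ⊕ ipad = 54 8e 36 36.  K' ⊕ opad = 3e e4 5c 5c.
Inner input = (K'⊕ipad) ∥ m = 54 8e 36 36 ∥ 59 77 4f 67.
Inner hash: even-index sum = 306 mod 256 = 50; odd-index sum = 418 mod 256 = 162 → 32 a2.
Outer input = (K'⊕opad) ∥ inner = 3e e4 5c 5c ∥ 32 a2.
Outer hash (tag): even-index sum = 204 mod 256 = 204; odd-index sum = 482 mod 256 = 226 → cc e2.

cce2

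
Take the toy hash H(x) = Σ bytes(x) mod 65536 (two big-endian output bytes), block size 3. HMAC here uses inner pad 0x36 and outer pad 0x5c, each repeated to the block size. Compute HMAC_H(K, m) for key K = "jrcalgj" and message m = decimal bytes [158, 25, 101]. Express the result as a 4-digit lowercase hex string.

01ae

Key "jrcalgj" = 6a 72 63 61 6c 67 6a is 7 bytes > B = 3, so hash it first: H(key) = 02 dd, then zero-pad to 3 bytes: K' = 02 dd 00.
K' ⊕ ipad = 34 eb 36.  K' ⊕ opad = 5e 81 5c.
Inner input = (K'⊕ipad) ∥ m = 34 eb 36 ∥ 9e 19 65.
Inner hash: sum = 52+235+54+158+25+101 = 625 → 02 71.
Outer input = (K'⊕opad) ∥ inner = 5e 81 5c ∥ 02 71.
Outer hash (tag): sum = 94+129+92+2+113 = 430 → 01 ae.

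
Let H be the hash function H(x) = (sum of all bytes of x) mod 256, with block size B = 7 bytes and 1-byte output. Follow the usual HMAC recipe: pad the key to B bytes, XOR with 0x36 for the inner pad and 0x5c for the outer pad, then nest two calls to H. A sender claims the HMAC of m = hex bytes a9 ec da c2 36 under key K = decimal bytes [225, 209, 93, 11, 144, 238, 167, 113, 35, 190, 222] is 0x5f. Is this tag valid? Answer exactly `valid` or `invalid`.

valid

Key decimal bytes [225, 209, 93, 11, 144, 238, 167, 113, 35, 190, 222] = e1 d1 5d 0b 90 ee a7 71 23 be de is 11 bytes > B = 7, so hash it first: H(key) = 6f, then zero-pad to 7 bytes: K' = 6f 00 00 00 00 00 00.
K' ⊕ ipad = 59 36 36 36 36 36 36; K' ⊕ opad = 33 5c 5c 5c 5c 5c 5c.
Inner hash: sum = 89+54+54+54+54+54+54+169+236+218+194+54 = 1284; mod 256 = 4 → 04.
Outer hash (recomputed tag): sum = 51+92+92+92+92+92+92+4 = 607; mod 256 = 95 → 5f.
Recomputed tag = 5f; claimed = 5f → match.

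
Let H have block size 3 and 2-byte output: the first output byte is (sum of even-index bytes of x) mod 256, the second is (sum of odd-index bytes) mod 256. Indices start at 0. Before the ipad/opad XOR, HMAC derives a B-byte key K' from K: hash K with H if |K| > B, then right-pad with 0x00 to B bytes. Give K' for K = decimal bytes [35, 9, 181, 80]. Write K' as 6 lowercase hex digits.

|K| = 4 > B = 3, so first hash the key.
H(K): even-index sum = 216 mod 256 = 216; odd-index sum = 89 mod 256 = 89 → d8 59.
Zero-pad H(K) = d8 59 to 3 bytes: K' = d8 59 00.

d85900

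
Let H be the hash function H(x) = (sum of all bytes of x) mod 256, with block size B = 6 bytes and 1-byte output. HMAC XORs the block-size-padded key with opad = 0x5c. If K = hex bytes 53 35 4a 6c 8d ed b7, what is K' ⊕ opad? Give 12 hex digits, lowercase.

335c5c5c5c5c

Key hex bytes 53 35 4a 6c 8d ed b7 is 7 bytes > B = 6, so hash it first: H(key) = 6f, then zero-pad to 6 bytes: K' = 6f 00 00 00 00 00.
XOR each byte with 0x5c: 6f⊕5c=33, 00⊕5c=5c, 00⊕5c=5c, 00⊕5c=5c, 00⊕5c=5c, 00⊕5c=5c.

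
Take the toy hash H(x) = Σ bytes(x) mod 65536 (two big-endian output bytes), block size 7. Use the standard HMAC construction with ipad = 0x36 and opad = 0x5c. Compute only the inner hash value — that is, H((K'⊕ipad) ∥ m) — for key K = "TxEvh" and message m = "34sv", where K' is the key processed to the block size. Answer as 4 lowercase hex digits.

037d

Key "TxEvh" = 54 78 45 76 68 is 5 bytes ≤ B = 7; zero-pad to 7 bytes: K' = 54 78 45 76 68 00 00.
K' ⊕ ipad = 62 4e 73 40 5e 36 36.
Inner input = 62 4e 73 40 5e 36 36 ∥ 33 34 73 76.
Inner hash: sum = 98+78+115+64+94+54+54+51+52+115+118 = 893 → 03 7d.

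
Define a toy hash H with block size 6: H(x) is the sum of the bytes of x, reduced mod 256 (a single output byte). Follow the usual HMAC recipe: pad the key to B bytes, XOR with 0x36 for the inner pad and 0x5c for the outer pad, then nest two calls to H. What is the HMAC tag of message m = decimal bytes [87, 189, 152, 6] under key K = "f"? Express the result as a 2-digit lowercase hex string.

16

Key "f" = 66 is 1 byte ≤ B = 6; zero-pad to 6 bytes: K' = 66 00 00 00 00 00.
K' ⊕ ipad = 50 36 36 36 36 36.  K' ⊕ opad = 3a 5c 5c 5c 5c 5c.
Inner input = (K'⊕ipad) ∥ m = 50 36 36 36 36 36 ∥ 57 bd 98 06.
Inner hash: sum = 80+54+54+54+54+54+87+189+152+6 = 784; mod 256 = 16 → 10.
Outer input = (K'⊕opad) ∥ inner = 3a 5c 5c 5c 5c 5c ∥ 10.
Outer hash (tag): sum = 58+92+92+92+92+92+16 = 534; mod 256 = 22 → 16.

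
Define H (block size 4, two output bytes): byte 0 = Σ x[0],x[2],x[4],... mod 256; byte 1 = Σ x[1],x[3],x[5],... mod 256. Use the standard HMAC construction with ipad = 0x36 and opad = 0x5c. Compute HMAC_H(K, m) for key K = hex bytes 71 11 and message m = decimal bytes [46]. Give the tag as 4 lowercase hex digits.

3406

Key hex bytes 71 11 is 2 bytes ≤ B = 4; zero-pad to 4 bytes: K' = 71 11 00 00.
K' ⊕ ipad = 47 27 36 36.  K' ⊕ opad = 2d 4d 5c 5c.
Inner input = (K'⊕ipad) ∥ m = 47 27 36 36 ∥ 2e.
Inner hash: even-index sum = 171 mod 256 = 171; odd-index sum = 93 mod 256 = 93 → ab 5d.
Outer input = (K'⊕opad) ∥ inner = 2d 4d 5c 5c ∥ ab 5d.
Outer hash (tag): even-index sum = 308 mod 256 = 52; odd-index sum = 262 mod 256 = 6 → 34 06.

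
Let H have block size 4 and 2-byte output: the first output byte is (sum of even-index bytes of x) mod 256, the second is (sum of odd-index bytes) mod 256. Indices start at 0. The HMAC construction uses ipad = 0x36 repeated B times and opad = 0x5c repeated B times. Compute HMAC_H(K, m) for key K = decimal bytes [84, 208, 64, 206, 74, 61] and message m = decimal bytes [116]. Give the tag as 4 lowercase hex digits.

7006

Key decimal bytes [84, 208, 64, 206, 74, 61] = 54 d0 40 ce 4a 3d is 6 bytes > B = 4, so hash it first: H(key) = de db, then zero-pad to 4 bytes: K' = de db 00 00.
K' ⊕ ipad = e8 ed 36 36.  K' ⊕ opad = 82 87 5c 5c.
Inner input = (K'⊕ipad) ∥ m = e8 ed 36 36 ∥ 74.
Inner hash: even-index sum = 402 mod 256 = 146; odd-index sum = 291 mod 256 = 35 → 92 23.
Outer input = (K'⊕opad) ∥ inner = 82 87 5c 5c ∥ 92 23.
Outer hash (tag): even-index sum = 368 mod 256 = 112; odd-index sum = 262 mod 256 = 6 → 70 06.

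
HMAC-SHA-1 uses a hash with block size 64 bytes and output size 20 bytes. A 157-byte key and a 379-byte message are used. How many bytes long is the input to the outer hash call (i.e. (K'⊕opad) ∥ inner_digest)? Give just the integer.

84

Key is 157 > 64 bytes, so it is hashed to 20 bytes then zero-padded to 64: |K'| = 64.
Outer input = (K'⊕opad) ∥ H(inner) → 64 + 20 = 84 bytes.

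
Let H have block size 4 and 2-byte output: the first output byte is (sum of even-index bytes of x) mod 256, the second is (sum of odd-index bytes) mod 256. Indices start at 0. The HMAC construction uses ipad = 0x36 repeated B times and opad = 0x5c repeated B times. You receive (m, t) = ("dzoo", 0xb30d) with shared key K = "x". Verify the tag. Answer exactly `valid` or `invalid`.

Key "x" = 78 is 1 byte ≤ B = 4; zero-pad to 4 bytes: K' = 78 00 00 00.
K' ⊕ ipad = 4e 36 36 36; K' ⊕ opad = 24 5c 5c 5c.
Inner hash: even-index sum = 343 mod 256 = 87; odd-index sum = 341 mod 256 = 85 → 57 55.
Outer hash (recomputed tag): even-index sum = 215 mod 256 = 215; odd-index sum = 269 mod 256 = 13 → d7 0d.
Recomputed tag = d70d; claimed = b30d → mismatch.

invalid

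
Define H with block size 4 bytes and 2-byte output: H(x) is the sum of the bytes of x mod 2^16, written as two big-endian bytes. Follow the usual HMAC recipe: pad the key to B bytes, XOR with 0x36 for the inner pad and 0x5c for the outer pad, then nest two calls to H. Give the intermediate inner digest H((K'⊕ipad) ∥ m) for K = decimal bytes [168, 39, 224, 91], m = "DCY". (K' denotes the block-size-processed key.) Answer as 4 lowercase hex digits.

02d2

Key decimal bytes [168, 39, 224, 91] = a8 27 e0 5b is exactly B = 4 bytes: K' = a8 27 e0 5b.
K' ⊕ ipad = 9e 11 d6 6d.
Inner input = 9e 11 d6 6d ∥ 44 43 59.
Inner hash: sum = 158+17+214+109+68+67+89 = 722 → 02 d2.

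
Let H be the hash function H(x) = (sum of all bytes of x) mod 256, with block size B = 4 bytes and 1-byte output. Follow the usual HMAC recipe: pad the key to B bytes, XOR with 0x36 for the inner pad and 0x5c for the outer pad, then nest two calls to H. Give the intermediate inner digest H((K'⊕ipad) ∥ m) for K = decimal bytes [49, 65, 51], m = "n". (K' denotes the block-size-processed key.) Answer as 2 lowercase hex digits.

27

Key decimal bytes [49, 65, 51] = 31 41 33 is 3 bytes ≤ B = 4; zero-pad to 4 bytes: K' = 31 41 33 00.
K' ⊕ ipad = 07 77 05 36.
Inner input = 07 77 05 36 ∥ 6e.
Inner hash: sum = 7+119+5+54+110 = 295; mod 256 = 39 → 27.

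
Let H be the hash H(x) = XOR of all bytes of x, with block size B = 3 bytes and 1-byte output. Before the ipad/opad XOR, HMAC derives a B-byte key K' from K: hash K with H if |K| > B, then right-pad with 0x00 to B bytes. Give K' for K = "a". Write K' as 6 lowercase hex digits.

610000

Key "a" = 61 is 1 byte ≤ B = 3; zero-pad to 3 bytes: K' = 61 00 00.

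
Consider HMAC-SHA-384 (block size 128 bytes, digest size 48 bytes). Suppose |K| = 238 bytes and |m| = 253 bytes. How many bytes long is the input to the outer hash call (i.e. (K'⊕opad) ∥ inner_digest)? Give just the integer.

176

Key is 238 > 128 bytes, so it is hashed to 48 bytes then zero-padded to 128: |K'| = 128.
Outer input = (K'⊕opad) ∥ H(inner) → 128 + 48 = 176 bytes.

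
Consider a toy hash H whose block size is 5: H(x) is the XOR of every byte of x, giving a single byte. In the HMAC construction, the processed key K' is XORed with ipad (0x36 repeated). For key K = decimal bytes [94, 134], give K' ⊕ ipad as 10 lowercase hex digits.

68b0363636

Key decimal bytes [94, 134] = 5e 86 is 2 bytes ≤ B = 5; zero-pad to 5 bytes: K' = 5e 86 00 00 00.
XOR each byte with 0x36: 5e⊕36=68, 86⊕36=b0, 00⊕36=36, 00⊕36=36, 00⊕36=36.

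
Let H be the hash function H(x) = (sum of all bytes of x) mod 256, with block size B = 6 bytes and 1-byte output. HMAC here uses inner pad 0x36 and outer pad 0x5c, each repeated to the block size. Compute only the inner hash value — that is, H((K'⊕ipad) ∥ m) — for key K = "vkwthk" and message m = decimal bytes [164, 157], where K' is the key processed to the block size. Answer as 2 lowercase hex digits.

1c

Key "vkwthk" = 76 6b 77 74 68 6b is exactly B = 6 bytes: K' = 76 6b 77 74 68 6b.
K' ⊕ ipad = 40 5d 41 42 5e 5d.
Inner input = 40 5d 41 42 5e 5d ∥ a4 9d.
Inner hash: sum = 64+93+65+66+94+93+164+157 = 796; mod 256 = 28 → 1c.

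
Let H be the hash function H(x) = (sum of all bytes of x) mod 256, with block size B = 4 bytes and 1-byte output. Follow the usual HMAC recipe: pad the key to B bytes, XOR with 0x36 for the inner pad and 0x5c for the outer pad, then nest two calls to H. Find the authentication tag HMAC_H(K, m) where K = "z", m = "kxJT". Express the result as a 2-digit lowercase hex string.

Key "z" = 7a is 1 byte ≤ B = 4; zero-pad to 4 bytes: K' = 7a 00 00 00.
K' ⊕ ipad = 4c 36 36 36.  K' ⊕ opad = 26 5c 5c 5c.
Inner input = (K'⊕ipad) ∥ m = 4c 36 36 36 ∥ 6b 78 4a 54.
Inner hash: sum = 76+54+54+54+107+120+74+84 = 623; mod 256 = 111 → 6f.
Outer input = (K'⊕opad) ∥ inner = 26 5c 5c 5c ∥ 6f.
Outer hash (tag): sum = 38+92+92+92+111 = 425; mod 256 = 169 → a9.

a9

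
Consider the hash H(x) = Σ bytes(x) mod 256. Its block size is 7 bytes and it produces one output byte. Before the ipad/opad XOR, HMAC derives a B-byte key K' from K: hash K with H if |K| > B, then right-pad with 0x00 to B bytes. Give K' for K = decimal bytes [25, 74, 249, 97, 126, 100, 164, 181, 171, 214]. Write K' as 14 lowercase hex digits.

79000000000000

|K| = 10 > B = 7, so first hash the key.
H(K): sum = 25+74+249+97+126+100+164+181+171+214 = 1401; mod 256 = 121 → 79.
Zero-pad H(K) = 79 to 7 bytes: K' = 79 00 00 00 00 00 00.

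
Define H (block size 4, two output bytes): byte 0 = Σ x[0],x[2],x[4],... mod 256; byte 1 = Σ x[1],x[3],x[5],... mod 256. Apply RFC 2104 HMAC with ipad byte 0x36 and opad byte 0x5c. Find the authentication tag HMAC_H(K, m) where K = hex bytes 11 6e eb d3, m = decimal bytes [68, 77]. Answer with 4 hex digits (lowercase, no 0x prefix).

4c4b

Key hex bytes 11 6e eb d3 is exactly B = 4 bytes: K' = 11 6e eb d3.
K' ⊕ ipad = 27 58 dd e5.  K' ⊕ opad = 4d 32 b7 8f.
Inner input = (K'⊕ipad) ∥ m = 27 58 dd e5 ∥ 44 4d.
Inner hash: even-index sum = 328 mod 256 = 72; odd-index sum = 394 mod 256 = 138 → 48 8a.
Outer input = (K'⊕opad) ∥ inner = 4d 32 b7 8f ∥ 48 8a.
Outer hash (tag): even-index sum = 332 mod 256 = 76; odd-index sum = 331 mod 256 = 75 → 4c 4b.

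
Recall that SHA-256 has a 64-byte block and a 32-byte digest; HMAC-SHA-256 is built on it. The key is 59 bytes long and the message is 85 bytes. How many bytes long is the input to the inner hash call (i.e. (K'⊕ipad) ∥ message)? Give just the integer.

Key is 59 ≤ 64 bytes, zero-padded: |K'| = 64.
Inner input = (K'⊕ipad) ∥ m → 64 + 85 = 149 bytes.

149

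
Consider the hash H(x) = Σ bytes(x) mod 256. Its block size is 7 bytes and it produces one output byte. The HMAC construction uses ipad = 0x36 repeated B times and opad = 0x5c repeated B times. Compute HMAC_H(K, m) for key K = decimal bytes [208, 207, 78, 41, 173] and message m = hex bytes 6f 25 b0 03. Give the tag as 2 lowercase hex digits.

13

Key decimal bytes [208, 207, 78, 41, 173] = d0 cf 4e 29 ad is 5 bytes ≤ B = 7; zero-pad to 7 bytes: K' = d0 cf 4e 29 ad 00 00.
K' ⊕ ipad = e6 f9 78 1f 9b 36 36.  K' ⊕ opad = 8c 93 12 75 f1 5c 5c.
Inner input = (K'⊕ipad) ∥ m = e6 f9 78 1f 9b 36 36 ∥ 6f 25 b0 03.
Inner hash: sum = 230+249+120+31+155+54+54+111+37+176+3 = 1220; mod 256 = 196 → c4.
Outer input = (K'⊕opad) ∥ inner = 8c 93 12 75 f1 5c 5c ∥ c4.
Outer hash (tag): sum = 140+147+18+117+241+92+92+196 = 1043; mod 256 = 19 → 13.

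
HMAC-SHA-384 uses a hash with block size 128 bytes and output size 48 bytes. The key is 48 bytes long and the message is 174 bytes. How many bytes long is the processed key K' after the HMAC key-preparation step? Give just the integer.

128

Key is 48 ≤ 128 bytes, zero-padded: |K'| = 128.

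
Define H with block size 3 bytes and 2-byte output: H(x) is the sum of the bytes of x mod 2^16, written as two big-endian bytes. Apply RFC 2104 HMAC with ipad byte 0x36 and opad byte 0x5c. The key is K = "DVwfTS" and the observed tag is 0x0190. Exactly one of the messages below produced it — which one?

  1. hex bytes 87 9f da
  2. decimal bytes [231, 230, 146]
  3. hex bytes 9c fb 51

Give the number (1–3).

1

Key "DVwfTS" = 44 56 77 66 54 53 is 6 bytes > B = 3, so hash it first: H(key) = 02 1e, then zero-pad to 3 bytes: K' = 02 1e 00.
K' ⊕ ipad = 34 28 36; K' ⊕ opad = 5e 42 5c.
m1: inner = H(34 28 36 87 9f da) = 02 92; tag = H(5e 42 5c 02 92) = 0190 ← matches
m2: inner = H(34 28 36 e7 e6 92) = 02 f1; tag = H(5e 42 5c 02 f1) = 01ef
m3: inner = H(34 28 36 9c fb 51) = 02 7a; tag = H(5e 42 5c 02 7a) = 0178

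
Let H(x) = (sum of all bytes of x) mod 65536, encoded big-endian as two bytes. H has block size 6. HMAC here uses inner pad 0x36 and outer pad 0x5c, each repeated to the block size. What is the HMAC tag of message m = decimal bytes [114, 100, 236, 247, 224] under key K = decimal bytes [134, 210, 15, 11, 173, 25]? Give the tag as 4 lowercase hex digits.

03bb

Key decimal bytes [134, 210, 15, 11, 173, 25] = 86 d2 0f 0b ad 19 is exactly B = 6 bytes: K' = 86 d2 0f 0b ad 19.
K' ⊕ ipad = b0 e4 39 3d 9b 2f.  K' ⊕ opad = da 8e 53 57 f1 45.
Inner input = (K'⊕ipad) ∥ m = b0 e4 39 3d 9b 2f ∥ 72 64 ec f7 e0.
Inner hash: sum = 176+228+57+61+155+47+114+100+236+247+224 = 1645 → 06 6d.
Outer input = (K'⊕opad) ∥ inner = da 8e 53 57 f1 45 ∥ 06 6d.
Outer hash (tag): sum = 218+142+83+87+241+69+6+109 = 955 → 03 bb.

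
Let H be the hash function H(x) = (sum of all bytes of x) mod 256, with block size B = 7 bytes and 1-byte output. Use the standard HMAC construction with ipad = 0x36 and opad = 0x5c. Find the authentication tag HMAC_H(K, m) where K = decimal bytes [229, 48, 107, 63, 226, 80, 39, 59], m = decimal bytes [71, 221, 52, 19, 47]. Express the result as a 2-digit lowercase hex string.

Key decimal bytes [229, 48, 107, 63, 226, 80, 39, 59] = e5 30 6b 3f e2 50 27 3b is 8 bytes > B = 7, so hash it first: H(key) = 53, then zero-pad to 7 bytes: K' = 53 00 00 00 00 00 00.
K' ⊕ ipad = 65 36 36 36 36 36 36.  K' ⊕ opad = 0f 5c 5c 5c 5c 5c 5c.
Inner input = (K'⊕ipad) ∥ m = 65 36 36 36 36 36 36 ∥ 47 dd 34 13 2f.
Inner hash: sum = 101+54+54+54+54+54+54+71+221+52+19+47 = 835; mod 256 = 67 → 43.
Outer input = (K'⊕opad) ∥ inner = 0f 5c 5c 5c 5c 5c 5c ∥ 43.
Outer hash (tag): sum = 15+92+92+92+92+92+92+67 = 634; mod 256 = 122 → 7a.

7a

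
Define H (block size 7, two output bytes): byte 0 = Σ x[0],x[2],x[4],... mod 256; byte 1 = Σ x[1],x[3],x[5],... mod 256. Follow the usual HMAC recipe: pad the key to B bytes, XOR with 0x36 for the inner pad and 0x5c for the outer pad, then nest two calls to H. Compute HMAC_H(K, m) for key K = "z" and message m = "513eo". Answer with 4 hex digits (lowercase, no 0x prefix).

b398

Key "z" = 7a is 1 byte ≤ B = 7; zero-pad to 7 bytes: K' = 7a 00 00 00 00 00 00.
K' ⊕ ipad = 4c 36 36 36 36 36 36.  K' ⊕ opad = 26 5c 5c 5c 5c 5c 5c.
Inner input = (K'⊕ipad) ∥ m = 4c 36 36 36 36 36 36 ∥ 35 31 33 65 6f.
Inner hash: even-index sum = 388 mod 256 = 132; odd-index sum = 377 mod 256 = 121 → 84 79.
Outer input = (K'⊕opad) ∥ inner = 26 5c 5c 5c 5c 5c 5c ∥ 84 79.
Outer hash (tag): even-index sum = 435 mod 256 = 179; odd-index sum = 408 mod 256 = 152 → b3 98.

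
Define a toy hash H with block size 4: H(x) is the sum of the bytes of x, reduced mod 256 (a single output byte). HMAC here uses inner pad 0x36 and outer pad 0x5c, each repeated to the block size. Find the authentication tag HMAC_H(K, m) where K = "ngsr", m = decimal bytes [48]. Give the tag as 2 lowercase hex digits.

2c

Key "ngsr" = 6e 67 73 72 is exactly B = 4 bytes: K' = 6e 67 73 72.
K' ⊕ ipad = 58 51 45 44.  K' ⊕ opad = 32 3b 2f 2e.
Inner input = (K'⊕ipad) ∥ m = 58 51 45 44 ∥ 30.
Inner hash: sum = 88+81+69+68+48 = 354; mod 256 = 98 → 62.
Outer input = (K'⊕opad) ∥ inner = 32 3b 2f 2e ∥ 62.
Outer hash (tag): sum = 50+59+47+46+98 = 300; mod 256 = 44 → 2c.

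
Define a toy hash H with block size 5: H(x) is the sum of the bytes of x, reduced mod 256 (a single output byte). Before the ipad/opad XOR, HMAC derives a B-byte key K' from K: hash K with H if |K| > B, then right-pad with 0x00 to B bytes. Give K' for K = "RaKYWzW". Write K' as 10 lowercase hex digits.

|K| = 7 > B = 5, so first hash the key.
H(K): sum = 82+97+75+89+87+122+87 = 639; mod 256 = 127 → 7f.
Zero-pad H(K) = 7f to 5 bytes: K' = 7f 00 00 00 00.

7f00000000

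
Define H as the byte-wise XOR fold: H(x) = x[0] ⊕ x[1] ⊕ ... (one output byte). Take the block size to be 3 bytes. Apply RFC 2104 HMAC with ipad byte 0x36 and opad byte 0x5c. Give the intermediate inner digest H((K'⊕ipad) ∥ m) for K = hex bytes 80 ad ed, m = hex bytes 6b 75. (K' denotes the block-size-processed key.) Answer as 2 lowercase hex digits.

Key hex bytes 80 ad ed is exactly B = 3 bytes: K' = 80 ad ed.
K' ⊕ ipad = b6 9b db.
Inner input = b6 9b db ∥ 6b 75.
Inner hash: XOR b6⊕9b⊕db⊕6b⊕75 = e8.

e8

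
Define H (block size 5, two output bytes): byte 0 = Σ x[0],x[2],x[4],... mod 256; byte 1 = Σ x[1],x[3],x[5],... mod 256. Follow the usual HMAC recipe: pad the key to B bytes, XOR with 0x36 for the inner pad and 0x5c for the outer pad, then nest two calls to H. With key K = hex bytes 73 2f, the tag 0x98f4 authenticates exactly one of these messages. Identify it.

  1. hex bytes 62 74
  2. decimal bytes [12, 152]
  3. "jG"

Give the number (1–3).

1

Key hex bytes 73 2f is 2 bytes ≤ B = 5; zero-pad to 5 bytes: K' = 73 2f 00 00 00.
K' ⊕ ipad = 45 19 36 36 36; K' ⊕ opad = 2f 73 5c 5c 5c.
m1: inner = H(45 19 36 36 36 62 74) = 25 b1; tag = H(2f 73 5c 5c 5c 25 b1) = 98f4 ← matches
m2: inner = H(45 19 36 36 36 0c 98) = 49 5b; tag = H(2f 73 5c 5c 5c 49 5b) = 4218
m3: inner = H(45 19 36 36 36 6a 47) = f8 b9; tag = H(2f 73 5c 5c 5c f8 b9) = a0c7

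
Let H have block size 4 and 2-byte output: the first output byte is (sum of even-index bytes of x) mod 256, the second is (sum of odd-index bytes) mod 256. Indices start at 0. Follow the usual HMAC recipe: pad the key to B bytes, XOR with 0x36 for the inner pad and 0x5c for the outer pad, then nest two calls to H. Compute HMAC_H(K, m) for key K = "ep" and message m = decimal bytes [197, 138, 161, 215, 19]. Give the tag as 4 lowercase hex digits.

Key "ep" = 65 70 is 2 bytes ≤ B = 4; zero-pad to 4 bytes: K' = 65 70 00 00.
K' ⊕ ipad = 53 46 36 36.  K' ⊕ opad = 39 2c 5c 5c.
Inner input = (K'⊕ipad) ∥ m = 53 46 36 36 ∥ c5 8a a1 d7 13.
Inner hash: even-index sum = 514 mod 256 = 2; odd-index sum = 477 mod 256 = 221 → 02 dd.
Outer input = (K'⊕opad) ∥ inner = 39 2c 5c 5c ∥ 02 dd.
Outer hash (tag): even-index sum = 151 mod 256 = 151; odd-index sum = 357 mod 256 = 101 → 97 65.

9765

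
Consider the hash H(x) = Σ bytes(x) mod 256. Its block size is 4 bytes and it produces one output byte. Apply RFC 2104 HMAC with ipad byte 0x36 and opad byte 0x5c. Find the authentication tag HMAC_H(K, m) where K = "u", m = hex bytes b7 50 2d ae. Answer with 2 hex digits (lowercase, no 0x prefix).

04

Key "u" = 75 is 1 byte ≤ B = 4; zero-pad to 4 bytes: K' = 75 00 00 00.
K' ⊕ ipad = 43 36 36 36.  K' ⊕ opad = 29 5c 5c 5c.
Inner input = (K'⊕ipad) ∥ m = 43 36 36 36 ∥ b7 50 2d ae.
Inner hash: sum = 67+54+54+54+183+80+45+174 = 711; mod 256 = 199 → c7.
Outer input = (K'⊕opad) ∥ inner = 29 5c 5c 5c ∥ c7.
Outer hash (tag): sum = 41+92+92+92+199 = 516; mod 256 = 4 → 04.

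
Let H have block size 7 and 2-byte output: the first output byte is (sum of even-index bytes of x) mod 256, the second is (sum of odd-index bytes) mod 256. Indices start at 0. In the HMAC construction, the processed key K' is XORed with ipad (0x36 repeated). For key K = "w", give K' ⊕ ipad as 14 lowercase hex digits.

41363636363636

Key "w" = 77 is 1 byte ≤ B = 7; zero-pad to 7 bytes: K' = 77 00 00 00 00 00 00.
XOR each byte with 0x36: 77⊕36=41, 00⊕36=36, 00⊕36=36, 00⊕36=36, 00⊕36=36, 00⊕36=36, 00⊕36=36.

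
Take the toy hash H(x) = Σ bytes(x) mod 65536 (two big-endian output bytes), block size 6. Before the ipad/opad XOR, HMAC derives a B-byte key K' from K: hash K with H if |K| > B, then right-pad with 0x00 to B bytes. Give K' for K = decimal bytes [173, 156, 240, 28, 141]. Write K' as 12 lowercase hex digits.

ad9cf01c8d00

Key decimal bytes [173, 156, 240, 28, 141] = ad 9c f0 1c 8d is 5 bytes ≤ B = 6; zero-pad to 6 bytes: K' = ad 9c f0 1c 8d 00.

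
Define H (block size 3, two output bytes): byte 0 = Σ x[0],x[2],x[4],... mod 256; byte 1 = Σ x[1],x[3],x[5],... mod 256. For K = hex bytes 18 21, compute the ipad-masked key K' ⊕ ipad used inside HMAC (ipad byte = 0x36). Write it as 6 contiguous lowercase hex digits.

Key hex bytes 18 21 is 2 bytes ≤ B = 3; zero-pad to 3 bytes: K' = 18 21 00.
XOR each byte with 0x36: 18⊕36=2e, 21⊕36=17, 00⊕36=36.

2e1736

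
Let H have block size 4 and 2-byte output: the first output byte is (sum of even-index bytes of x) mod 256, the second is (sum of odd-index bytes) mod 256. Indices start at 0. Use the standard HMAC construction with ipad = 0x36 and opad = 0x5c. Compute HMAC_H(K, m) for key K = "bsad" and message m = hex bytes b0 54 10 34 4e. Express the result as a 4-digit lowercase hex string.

Key "bsad" = 62 73 61 64 is exactly B = 4 bytes: K' = 62 73 61 64.
K' ⊕ ipad = 54 45 57 52.  K' ⊕ opad = 3e 2f 3d 38.
Inner input = (K'⊕ipad) ∥ m = 54 45 57 52 ∥ b0 54 10 34 4e.
Inner hash: even-index sum = 441 mod 256 = 185; odd-index sum = 287 mod 256 = 31 → b9 1f.
Outer input = (K'⊕opad) ∥ inner = 3e 2f 3d 38 ∥ b9 1f.
Outer hash (tag): even-index sum = 308 mod 256 = 52; odd-index sum = 134 mod 256 = 134 → 34 86.

3486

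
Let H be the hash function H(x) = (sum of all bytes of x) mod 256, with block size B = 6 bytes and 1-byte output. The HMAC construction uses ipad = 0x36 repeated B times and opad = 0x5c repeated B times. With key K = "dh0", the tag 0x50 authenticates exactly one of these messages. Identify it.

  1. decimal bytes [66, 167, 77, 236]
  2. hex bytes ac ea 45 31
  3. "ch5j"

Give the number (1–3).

2

Key "dh0" = 64 68 30 is 3 bytes ≤ B = 6; zero-pad to 6 bytes: K' = 64 68 30 00 00 00.
K' ⊕ ipad = 52 5e 06 36 36 36; K' ⊕ opad = 38 34 6c 5c 5c 5c.
m1: inner = H(52 5e 06 36 36 36 42 a7 4d ec) = 7a; tag = H(38 34 6c 5c 5c 5c 7a) = 66
m2: inner = H(52 5e 06 36 36 36 ac ea 45 31) = 64; tag = H(38 34 6c 5c 5c 5c 64) = 50 ← matches
m3: inner = H(52 5e 06 36 36 36 63 68 35 6a) = c2; tag = H(38 34 6c 5c 5c 5c c2) = ae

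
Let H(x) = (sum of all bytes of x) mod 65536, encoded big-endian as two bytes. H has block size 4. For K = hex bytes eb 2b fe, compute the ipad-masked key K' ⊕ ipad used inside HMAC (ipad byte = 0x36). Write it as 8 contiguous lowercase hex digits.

dd1dc836

Key hex bytes eb 2b fe is 3 bytes ≤ B = 4; zero-pad to 4 bytes: K' = eb 2b fe 00.
XOR each byte with 0x36: eb⊕36=dd, 2b⊕36=1d, fe⊕36=c8, 00⊕36=36.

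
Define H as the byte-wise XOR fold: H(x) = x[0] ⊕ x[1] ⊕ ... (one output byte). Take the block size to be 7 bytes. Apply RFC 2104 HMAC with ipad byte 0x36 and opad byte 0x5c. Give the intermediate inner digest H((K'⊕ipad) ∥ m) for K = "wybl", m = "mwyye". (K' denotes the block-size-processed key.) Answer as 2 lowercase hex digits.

49

Key "wybl" = 77 79 62 6c is 4 bytes ≤ B = 7; zero-pad to 7 bytes: K' = 77 79 62 6c 00 00 00.
K' ⊕ ipad = 41 4f 54 5a 36 36 36.
Inner input = 41 4f 54 5a 36 36 36 ∥ 6d 77 79 79 65.
Inner hash: XOR 41⊕4f⊕54⊕5a⊕36⊕36⊕36⊕6d⊕77⊕79⊕79⊕65 = 49.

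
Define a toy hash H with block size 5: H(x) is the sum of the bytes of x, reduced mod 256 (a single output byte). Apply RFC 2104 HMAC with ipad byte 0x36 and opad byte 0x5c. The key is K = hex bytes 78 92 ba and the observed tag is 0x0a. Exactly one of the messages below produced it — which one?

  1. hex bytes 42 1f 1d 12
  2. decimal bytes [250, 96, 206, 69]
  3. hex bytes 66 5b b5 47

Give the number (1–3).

Key hex bytes 78 92 ba is 3 bytes ≤ B = 5; zero-pad to 5 bytes: K' = 78 92 ba 00 00.
K' ⊕ ipad = 4e a4 8c 36 36; K' ⊕ opad = 24 ce e6 5c 5c.
m1: inner = H(4e a4 8c 36 36 42 1f 1d 12) = 7a; tag = H(24 ce e6 5c 5c 7a) = 0a ← matches
m2: inner = H(4e a4 8c 36 36 fa 60 ce 45) = 57; tag = H(24 ce e6 5c 5c 57) = e7
m3: inner = H(4e a4 8c 36 36 66 5b b5 47) = a7; tag = H(24 ce e6 5c 5c a7) = 37

1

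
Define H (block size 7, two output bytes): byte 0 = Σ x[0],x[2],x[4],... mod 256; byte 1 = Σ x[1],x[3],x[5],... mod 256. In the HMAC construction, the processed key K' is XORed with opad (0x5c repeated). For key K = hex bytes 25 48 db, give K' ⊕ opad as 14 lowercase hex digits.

7914875c5c5c5c

Key hex bytes 25 48 db is 3 bytes ≤ B = 7; zero-pad to 7 bytes: K' = 25 48 db 00 00 00 00.
XOR each byte with 0x5c: 25⊕5c=79, 48⊕5c=14, db⊕5c=87, 00⊕5c=5c, 00⊕5c=5c, 00⊕5c=5c, 00⊕5c=5c.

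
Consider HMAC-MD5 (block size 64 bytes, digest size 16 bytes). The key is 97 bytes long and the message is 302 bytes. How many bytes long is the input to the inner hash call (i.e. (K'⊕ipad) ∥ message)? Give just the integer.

Key is 97 > 64 bytes, so it is hashed to 16 bytes then zero-padded to 64: |K'| = 64.
Inner input = (K'⊕ipad) ∥ m → 64 + 302 = 366 bytes.

366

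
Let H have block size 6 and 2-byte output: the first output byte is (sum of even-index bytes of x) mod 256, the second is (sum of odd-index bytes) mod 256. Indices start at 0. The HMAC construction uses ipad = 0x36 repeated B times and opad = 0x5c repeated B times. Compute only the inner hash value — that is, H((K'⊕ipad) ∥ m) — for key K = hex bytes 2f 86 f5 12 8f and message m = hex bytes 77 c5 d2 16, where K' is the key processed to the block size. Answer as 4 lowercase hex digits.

dee5

Key hex bytes 2f 86 f5 12 8f is 5 bytes ≤ B = 6; zero-pad to 6 bytes: K' = 2f 86 f5 12 8f 00.
K' ⊕ ipad = 19 b0 c3 24 b9 36.
Inner input = 19 b0 c3 24 b9 36 ∥ 77 c5 d2 16.
Inner hash: even-index sum = 734 mod 256 = 222; odd-index sum = 485 mod 256 = 229 → de e5.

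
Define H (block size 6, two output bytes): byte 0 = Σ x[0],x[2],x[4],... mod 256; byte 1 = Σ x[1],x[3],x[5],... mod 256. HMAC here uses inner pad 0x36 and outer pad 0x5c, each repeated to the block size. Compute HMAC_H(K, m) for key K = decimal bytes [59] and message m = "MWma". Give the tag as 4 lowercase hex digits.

Key decimal bytes [59] = 3b is 1 byte ≤ B = 6; zero-pad to 6 bytes: K' = 3b 00 00 00 00 00.
K' ⊕ ipad = 0d 36 36 36 36 36.  K' ⊕ opad = 67 5c 5c 5c 5c 5c.
Inner input = (K'⊕ipad) ∥ m = 0d 36 36 36 36 36 ∥ 4d 57 6d 61.
Inner hash: even-index sum = 307 mod 256 = 51; odd-index sum = 346 mod 256 = 90 → 33 5a.
Outer input = (K'⊕opad) ∥ inner = 67 5c 5c 5c 5c 5c ∥ 33 5a.
Outer hash (tag): even-index sum = 338 mod 256 = 82; odd-index sum = 366 mod 256 = 110 → 52 6e.

526e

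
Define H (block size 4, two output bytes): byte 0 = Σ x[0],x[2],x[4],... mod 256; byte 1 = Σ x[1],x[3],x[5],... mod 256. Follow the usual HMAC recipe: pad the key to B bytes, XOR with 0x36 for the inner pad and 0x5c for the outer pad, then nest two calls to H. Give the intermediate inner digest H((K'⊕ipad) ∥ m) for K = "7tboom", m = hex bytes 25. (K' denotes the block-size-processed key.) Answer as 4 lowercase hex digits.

Key "7tboom" = 37 74 62 6f 6f 6d is 6 bytes > B = 4, so hash it first: H(key) = 08 50, then zero-pad to 4 bytes: K' = 08 50 00 00.
K' ⊕ ipad = 3e 66 36 36.
Inner input = 3e 66 36 36 ∥ 25.
Inner hash: even-index sum = 153 mod 256 = 153; odd-index sum = 156 mod 256 = 156 → 99 9c.

999c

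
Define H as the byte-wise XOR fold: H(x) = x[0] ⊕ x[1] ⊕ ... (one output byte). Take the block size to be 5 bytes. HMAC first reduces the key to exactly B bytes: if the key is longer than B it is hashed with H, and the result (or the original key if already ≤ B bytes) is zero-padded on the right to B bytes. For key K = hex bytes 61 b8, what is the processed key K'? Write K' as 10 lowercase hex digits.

61b8000000

Key hex bytes 61 b8 is 2 bytes ≤ B = 5; zero-pad to 5 bytes: K' = 61 b8 00 00 00.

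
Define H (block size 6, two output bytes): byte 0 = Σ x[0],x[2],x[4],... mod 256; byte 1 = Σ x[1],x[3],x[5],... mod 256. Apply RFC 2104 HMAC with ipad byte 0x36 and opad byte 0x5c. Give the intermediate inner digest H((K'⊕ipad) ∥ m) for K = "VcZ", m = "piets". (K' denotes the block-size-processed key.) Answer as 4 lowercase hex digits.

4a9e

Key "VcZ" = 56 63 5a is 3 bytes ≤ B = 6; zero-pad to 6 bytes: K' = 56 63 5a 00 00 00.
K' ⊕ ipad = 60 55 6c 36 36 36.
Inner input = 60 55 6c 36 36 36 ∥ 70 69 65 74 73.
Inner hash: even-index sum = 586 mod 256 = 74; odd-index sum = 414 mod 256 = 158 → 4a 9e.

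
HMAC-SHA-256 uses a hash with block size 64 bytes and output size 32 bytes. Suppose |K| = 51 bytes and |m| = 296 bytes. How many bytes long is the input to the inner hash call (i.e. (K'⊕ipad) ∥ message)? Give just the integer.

Key is 51 ≤ 64 bytes, zero-padded: |K'| = 64.
Inner input = (K'⊕ipad) ∥ m → 64 + 296 = 360 bytes.

360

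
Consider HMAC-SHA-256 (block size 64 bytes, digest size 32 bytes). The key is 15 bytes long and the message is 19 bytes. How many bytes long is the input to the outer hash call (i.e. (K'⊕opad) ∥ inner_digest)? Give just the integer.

96

Key is 15 ≤ 64 bytes, zero-padded: |K'| = 64.
Outer input = (K'⊕opad) ∥ H(inner) → 64 + 32 = 96 bytes.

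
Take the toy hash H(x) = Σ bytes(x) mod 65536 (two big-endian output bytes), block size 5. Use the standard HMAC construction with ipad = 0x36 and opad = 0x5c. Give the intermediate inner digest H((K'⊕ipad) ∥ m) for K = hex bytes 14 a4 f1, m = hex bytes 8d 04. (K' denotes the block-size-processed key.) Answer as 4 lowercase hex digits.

0278

Key hex bytes 14 a4 f1 is 3 bytes ≤ B = 5; zero-pad to 5 bytes: K' = 14 a4 f1 00 00.
K' ⊕ ipad = 22 92 c7 36 36.
Inner input = 22 92 c7 36 36 ∥ 8d 04.
Inner hash: sum = 34+146+199+54+54+141+4 = 632 → 02 78.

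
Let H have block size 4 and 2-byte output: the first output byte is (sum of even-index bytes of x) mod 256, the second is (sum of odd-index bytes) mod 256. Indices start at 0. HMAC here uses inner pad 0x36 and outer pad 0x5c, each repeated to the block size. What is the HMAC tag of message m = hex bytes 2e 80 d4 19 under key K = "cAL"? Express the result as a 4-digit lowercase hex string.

20bf

Key "cAL" = 63 41 4c is 3 bytes ≤ B = 4; zero-pad to 4 bytes: K' = 63 41 4c 00.
K' ⊕ ipad = 55 77 7a 36.  K' ⊕ opad = 3f 1d 10 5c.
Inner input = (K'⊕ipad) ∥ m = 55 77 7a 36 ∥ 2e 80 d4 19.
Inner hash: even-index sum = 465 mod 256 = 209; odd-index sum = 326 mod 256 = 70 → d1 46.
Outer input = (K'⊕opad) ∥ inner = 3f 1d 10 5c ∥ d1 46.
Outer hash (tag): even-index sum = 288 mod 256 = 32; odd-index sum = 191 mod 256 = 191 → 20 bf.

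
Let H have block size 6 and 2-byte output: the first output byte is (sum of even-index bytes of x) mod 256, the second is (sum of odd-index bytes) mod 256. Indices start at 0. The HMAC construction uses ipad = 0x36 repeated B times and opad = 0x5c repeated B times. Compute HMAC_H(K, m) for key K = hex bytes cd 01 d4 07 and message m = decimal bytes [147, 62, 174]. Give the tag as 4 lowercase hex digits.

c9f0

Key hex bytes cd 01 d4 07 is 4 bytes ≤ B = 6; zero-pad to 6 bytes: K' = cd 01 d4 07 00 00.
K' ⊕ ipad = fb 37 e2 31 36 36.  K' ⊕ opad = 91 5d 88 5b 5c 5c.
Inner input = (K'⊕ipad) ∥ m = fb 37 e2 31 36 36 ∥ 93 3e ae.
Inner hash: even-index sum = 852 mod 256 = 84; odd-index sum = 220 mod 256 = 220 → 54 dc.
Outer input = (K'⊕opad) ∥ inner = 91 5d 88 5b 5c 5c ∥ 54 dc.
Outer hash (tag): even-index sum = 457 mod 256 = 201; odd-index sum = 496 mod 256 = 240 → c9 f0.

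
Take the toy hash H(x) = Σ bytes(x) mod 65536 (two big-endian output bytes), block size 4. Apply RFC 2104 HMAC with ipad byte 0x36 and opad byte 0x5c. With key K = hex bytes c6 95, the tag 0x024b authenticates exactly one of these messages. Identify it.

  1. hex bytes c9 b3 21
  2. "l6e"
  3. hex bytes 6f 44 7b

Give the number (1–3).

Key hex bytes c6 95 is 2 bytes ≤ B = 4; zero-pad to 4 bytes: K' = c6 95 00 00.
K' ⊕ ipad = f0 a3 36 36; K' ⊕ opad = 9a c9 5c 5c.
m1: inner = H(f0 a3 36 36 c9 b3 21) = 03 9c; tag = H(9a c9 5c 5c 03 9c) = 02ba
m2: inner = H(f0 a3 36 36 6c 36 65) = 03 06; tag = H(9a c9 5c 5c 03 06) = 0224
m3: inner = H(f0 a3 36 36 6f 44 7b) = 03 2d; tag = H(9a c9 5c 5c 03 2d) = 024b ← matches

3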